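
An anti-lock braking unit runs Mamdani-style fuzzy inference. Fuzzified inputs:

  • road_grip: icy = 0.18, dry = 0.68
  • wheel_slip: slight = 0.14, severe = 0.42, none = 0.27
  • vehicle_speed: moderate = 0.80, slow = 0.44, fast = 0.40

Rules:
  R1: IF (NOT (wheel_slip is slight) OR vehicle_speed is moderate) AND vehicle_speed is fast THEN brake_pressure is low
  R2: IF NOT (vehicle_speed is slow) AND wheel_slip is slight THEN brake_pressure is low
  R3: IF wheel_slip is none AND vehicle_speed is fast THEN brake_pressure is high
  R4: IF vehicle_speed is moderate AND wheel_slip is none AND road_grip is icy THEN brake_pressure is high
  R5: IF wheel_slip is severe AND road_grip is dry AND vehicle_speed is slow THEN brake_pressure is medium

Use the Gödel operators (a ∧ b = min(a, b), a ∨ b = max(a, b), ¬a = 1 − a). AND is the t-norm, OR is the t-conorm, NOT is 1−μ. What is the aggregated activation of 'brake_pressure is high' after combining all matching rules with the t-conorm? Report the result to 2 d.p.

R1: (¬slight=1−0.14=0.86 OR moderate=0.80) = 0.86; AND[min(a, b)] with fast=0.40 → w = 0.40
R2: ¬slow=1−0.44=0.56, slight=0.14; AND[min(a, b)] → w = 0.14
R3: none=0.27, fast=0.40; AND[min(a, b)] → w = 0.27
R4: moderate=0.80, none=0.27, icy=0.18; AND[min(a, b)] → w = 0.18
R5: severe=0.42, dry=0.68, slow=0.44; AND[min(a, b)] → w = 0.42
Rules with consequent 'high': {R3, R4} → strengths 0.27, 0.18
Aggregate via t-conorm [max(a, b)]: 0.27

0.27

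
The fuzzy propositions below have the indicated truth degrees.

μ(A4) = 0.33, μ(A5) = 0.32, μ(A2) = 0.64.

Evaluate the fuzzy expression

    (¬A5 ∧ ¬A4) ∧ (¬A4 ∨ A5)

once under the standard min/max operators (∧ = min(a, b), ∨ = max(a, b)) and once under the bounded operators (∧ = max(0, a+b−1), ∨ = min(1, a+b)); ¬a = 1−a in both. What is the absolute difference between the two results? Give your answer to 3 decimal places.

0.330

Under standard min/max:
  ¬A5 = 1 − 0.32 = 0.68
  ¬A4 = 1 − 0.33 = 0.67
  ¬A5 ∧ ¬A4 = min(a, b) on (0.68, 0.67) = 0.67
  ¬A4 = 1 − 0.33 = 0.67
  ¬A4 ∨ A5 = max(a, b) on (0.67, 0.32) = 0.67
  (¬A5 ∧ ¬A4) ∧ (¬A4 ∨ A5) = min(a, b) on (0.67, 0.67) = 0.67
  → value = 0.6700
Under bounded:
  ¬A5 = 1 − 0.32 = 0.68
  ¬A4 = 1 − 0.33 = 0.67
  ¬A5 ∧ ¬A4 = max(0, a+b−1) on (0.68, 0.67) = 0.35
  ¬A4 = 1 − 0.33 = 0.67
  ¬A4 ∨ A5 = min(1, a+b) on (0.67, 0.32) = 0.99
  (¬A5 ∧ ¬A4) ∧ (¬A4 ∨ A5) = max(0, a+b−1) on (0.35, 0.99) = 0.34
  → value = 0.3400
|0.6700 − 0.3400| = 0.330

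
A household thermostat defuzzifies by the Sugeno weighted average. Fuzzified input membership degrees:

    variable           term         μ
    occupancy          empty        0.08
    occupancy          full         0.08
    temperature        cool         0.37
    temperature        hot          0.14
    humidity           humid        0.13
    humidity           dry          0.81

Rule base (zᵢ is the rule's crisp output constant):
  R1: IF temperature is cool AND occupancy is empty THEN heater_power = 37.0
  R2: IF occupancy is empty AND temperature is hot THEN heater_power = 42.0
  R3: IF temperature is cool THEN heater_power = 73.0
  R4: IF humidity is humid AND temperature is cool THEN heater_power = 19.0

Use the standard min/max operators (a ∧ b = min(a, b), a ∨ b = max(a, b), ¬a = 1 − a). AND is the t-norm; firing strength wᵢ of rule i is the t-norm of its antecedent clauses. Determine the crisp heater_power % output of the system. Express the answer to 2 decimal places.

R1 (z=37.0): cool=0.37, empty=0.08; AND[min(a, b)] → w = 0.08
R2 (z=42.0): empty=0.08, hot=0.14; AND[min(a, b)] → w = 0.08
R3 (z=73.0): cool=0.37 → w = 0.37
R4 (z=19.0): humid=0.13, cool=0.37; AND[min(a, b)] → w = 0.13
Weighted average = (0.08·37.0 + 0.08·42.0 + 0.37·73.0 + 0.13·19.0) / (0.08 + 0.08 + 0.37 + 0.13)
  = 35.8000 / 0.6600 = 54.24

54.24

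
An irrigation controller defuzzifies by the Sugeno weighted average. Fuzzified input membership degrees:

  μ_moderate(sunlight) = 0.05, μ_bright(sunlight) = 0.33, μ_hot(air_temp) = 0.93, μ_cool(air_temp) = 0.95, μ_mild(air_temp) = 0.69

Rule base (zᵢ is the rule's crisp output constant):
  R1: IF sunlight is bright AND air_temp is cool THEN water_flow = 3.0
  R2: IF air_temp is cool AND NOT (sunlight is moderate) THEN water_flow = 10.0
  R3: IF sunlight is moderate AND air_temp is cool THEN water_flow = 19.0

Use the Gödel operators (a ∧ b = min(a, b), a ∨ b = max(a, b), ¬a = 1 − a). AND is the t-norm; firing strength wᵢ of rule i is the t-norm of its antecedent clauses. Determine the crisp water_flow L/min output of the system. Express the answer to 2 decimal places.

R1 (z=3.0): bright=0.33, cool=0.95; AND[min(a, b)] → w = 0.33
R2 (z=10.0): cool=0.95, ¬moderate=1−0.05=0.95; AND[min(a, b)] → w = 0.95
R3 (z=19.0): moderate=0.05, cool=0.95; AND[min(a, b)] → w = 0.05
Weighted average = (0.33·3.0 + 0.95·10.0 + 0.05·19.0) / (0.33 + 0.95 + 0.05)
  = 11.4400 / 1.3300 = 8.60

8.60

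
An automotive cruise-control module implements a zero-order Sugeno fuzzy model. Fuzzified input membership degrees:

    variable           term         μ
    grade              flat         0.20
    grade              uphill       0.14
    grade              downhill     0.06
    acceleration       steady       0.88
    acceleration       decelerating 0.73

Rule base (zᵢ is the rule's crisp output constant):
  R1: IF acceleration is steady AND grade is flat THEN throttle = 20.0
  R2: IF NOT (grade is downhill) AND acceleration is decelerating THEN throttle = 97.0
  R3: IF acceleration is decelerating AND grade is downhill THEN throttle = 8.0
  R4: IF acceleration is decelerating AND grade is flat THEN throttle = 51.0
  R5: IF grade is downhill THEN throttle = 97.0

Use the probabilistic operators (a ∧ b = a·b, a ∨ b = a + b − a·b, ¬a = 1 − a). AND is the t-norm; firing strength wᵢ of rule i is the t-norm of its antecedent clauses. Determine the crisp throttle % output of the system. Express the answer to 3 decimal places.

75.268

R1 (z=20.0): steady=0.88, flat=0.20; AND[a·b] → w = 0.1760
R2 (z=97.0): ¬downhill=1−0.06=0.94, decelerating=0.73; AND[a·b] → w = 0.6862
R3 (z=8.0): decelerating=0.73, downhill=0.06; AND[a·b] → w = 0.0438
R4 (z=51.0): decelerating=0.73, flat=0.20; AND[a·b] → w = 0.1460
R5 (z=97.0): downhill=0.06 → w = 0.0600
Weighted average = (0.1760·20.0 + 0.6862·97.0 + 0.0438·8.0 + 0.1460·51.0 + 0.0600·97.0) / (0.1760 + 0.6862 + 0.0438 + 0.1460 + 0.0600)
  = 83.6978 / 1.1120 = 75.268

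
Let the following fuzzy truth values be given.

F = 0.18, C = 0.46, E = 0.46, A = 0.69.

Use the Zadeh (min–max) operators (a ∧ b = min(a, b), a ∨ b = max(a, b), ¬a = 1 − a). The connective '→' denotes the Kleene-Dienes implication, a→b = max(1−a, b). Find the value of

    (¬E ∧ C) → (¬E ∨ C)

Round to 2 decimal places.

¬E = 1 − 0.46 = 0.54
¬E ∧ C = min(a, b) on (0.54, 0.46) = 0.46
¬E = 1 − 0.46 = 0.54
¬E ∨ C = max(a, b) on (0.54, 0.46) = 0.54
(¬E ∧ C) → (¬E ∨ C)  [Kleene-Dienes: max(1−a, b)] with a=0.46, b=0.54 → 0.54

0.54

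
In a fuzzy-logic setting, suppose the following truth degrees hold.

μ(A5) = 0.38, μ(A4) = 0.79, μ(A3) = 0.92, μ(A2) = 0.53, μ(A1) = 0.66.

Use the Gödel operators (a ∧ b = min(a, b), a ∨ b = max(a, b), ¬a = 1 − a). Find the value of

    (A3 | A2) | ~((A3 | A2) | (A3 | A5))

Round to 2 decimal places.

0.92

A3 | A2 = max(a, b) on (0.92, 0.53) = 0.92
A3 | A2 = max(a, b) on (0.92, 0.53) = 0.92
A3 | A5 = max(a, b) on (0.92, 0.38) = 0.92
(A3 | A2) | (A3 | A5) = max(a, b) on (0.92, 0.92) = 0.92
~((A3 | A2) | (A3 | A5)) = 1 − 0.92 = 0.08
(A3 | A2) | ~((A3 | A2) | (A3 | A5)) = max(a, b) on (0.92, 0.08) = 0.92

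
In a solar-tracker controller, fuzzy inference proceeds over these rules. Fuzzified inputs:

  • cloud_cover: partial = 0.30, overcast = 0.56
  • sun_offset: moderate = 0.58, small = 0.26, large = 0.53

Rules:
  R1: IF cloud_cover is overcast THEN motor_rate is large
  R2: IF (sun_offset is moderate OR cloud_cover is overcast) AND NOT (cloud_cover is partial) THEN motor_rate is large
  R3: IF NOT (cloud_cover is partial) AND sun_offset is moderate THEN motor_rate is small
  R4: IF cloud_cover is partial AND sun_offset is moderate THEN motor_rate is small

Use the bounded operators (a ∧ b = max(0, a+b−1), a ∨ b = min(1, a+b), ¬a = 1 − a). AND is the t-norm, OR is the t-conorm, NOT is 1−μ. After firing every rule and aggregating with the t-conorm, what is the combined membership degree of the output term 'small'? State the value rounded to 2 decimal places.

0.28

R1: overcast=0.56 → w = 0.56
R2: (moderate=0.58 OR overcast=0.56) = 1.00; AND[max(0, a+b−1)] with ¬partial=1−0.30=0.70 → w = 0.70
R3: ¬partial=1−0.30=0.70, moderate=0.58; AND[max(0, a+b−1)] → w = 0.28
R4: partial=0.30, moderate=0.58; AND[max(0, a+b−1)] → w = 0.00
Rules with consequent 'small': {R3, R4} → strengths 0.28, 0.00
Aggregate via t-conorm [min(1, a+b)]: 0.28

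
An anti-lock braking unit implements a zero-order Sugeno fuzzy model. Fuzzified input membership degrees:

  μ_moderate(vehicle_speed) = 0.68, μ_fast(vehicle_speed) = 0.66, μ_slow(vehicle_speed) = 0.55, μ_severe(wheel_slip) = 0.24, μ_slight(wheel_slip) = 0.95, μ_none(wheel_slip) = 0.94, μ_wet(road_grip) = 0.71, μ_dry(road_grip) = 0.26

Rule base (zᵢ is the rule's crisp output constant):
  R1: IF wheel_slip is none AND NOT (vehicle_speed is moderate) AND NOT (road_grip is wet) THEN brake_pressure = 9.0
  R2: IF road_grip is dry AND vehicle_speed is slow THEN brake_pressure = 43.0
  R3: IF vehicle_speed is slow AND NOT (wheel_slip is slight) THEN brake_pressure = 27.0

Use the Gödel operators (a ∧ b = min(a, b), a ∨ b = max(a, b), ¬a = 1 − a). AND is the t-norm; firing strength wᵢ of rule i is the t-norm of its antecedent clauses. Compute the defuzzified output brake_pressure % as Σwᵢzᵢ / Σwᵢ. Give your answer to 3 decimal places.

25.233

R1 (z=9.0): none=0.94, ¬moderate=1−0.68=0.32, ¬wet=1−0.71=0.29; AND[min(a, b)] → w = 0.29
R2 (z=43.0): dry=0.26, slow=0.55; AND[min(a, b)] → w = 0.26
R3 (z=27.0): slow=0.55, ¬slight=1−0.95=0.05; AND[min(a, b)] → w = 0.05
Weighted average = (0.29·9.0 + 0.26·43.0 + 0.05·27.0) / (0.29 + 0.26 + 0.05)
  = 15.1400 / 0.6000 = 25.233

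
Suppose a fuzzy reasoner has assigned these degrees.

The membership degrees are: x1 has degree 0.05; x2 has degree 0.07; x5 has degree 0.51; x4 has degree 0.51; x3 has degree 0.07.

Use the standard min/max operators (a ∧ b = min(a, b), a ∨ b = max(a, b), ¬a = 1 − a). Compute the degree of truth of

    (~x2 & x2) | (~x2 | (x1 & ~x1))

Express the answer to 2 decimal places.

~x2 = 1 − 0.07 = 0.93
~x2 & x2 = min(a, b) on (0.93, 0.07) = 0.07
~x2 = 1 − 0.07 = 0.93
~x1 = 1 − 0.05 = 0.95
x1 & ~x1 = min(a, b) on (0.05, 0.95) = 0.05
~x2 | (x1 & ~x1) = max(a, b) on (0.93, 0.05) = 0.93
(~x2 & x2) | (~x2 | (x1 & ~x1)) = max(a, b) on (0.07, 0.93) = 0.93

0.93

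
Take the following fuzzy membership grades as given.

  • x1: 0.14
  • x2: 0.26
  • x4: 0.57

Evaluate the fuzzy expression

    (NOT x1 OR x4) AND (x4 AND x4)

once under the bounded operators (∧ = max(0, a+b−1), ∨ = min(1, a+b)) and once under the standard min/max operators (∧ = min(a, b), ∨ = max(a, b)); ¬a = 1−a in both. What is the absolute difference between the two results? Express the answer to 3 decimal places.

0.430

Under bounded:
  NOT x1 = 1 − 0.14 = 0.86
  NOT x1 OR x4 = min(1, a+b) on (0.86, 0.57) = 1.00
  x4 AND x4 = max(0, a+b−1) on (0.57, 0.57) = 0.14
  (NOT x1 OR x4) AND (x4 AND x4) = max(0, a+b−1) on (1.00, 0.14) = 0.14
  → value = 0.1400
Under standard min/max:
  NOT x1 = 1 − 0.14 = 0.86
  NOT x1 OR x4 = max(a, b) on (0.86, 0.57) = 0.86
  x4 AND x4 = min(a, b) on (0.57, 0.57) = 0.57
  (NOT x1 OR x4) AND (x4 AND x4) = min(a, b) on (0.86, 0.57) = 0.57
  → value = 0.5700
|0.1400 − 0.5700| = 0.430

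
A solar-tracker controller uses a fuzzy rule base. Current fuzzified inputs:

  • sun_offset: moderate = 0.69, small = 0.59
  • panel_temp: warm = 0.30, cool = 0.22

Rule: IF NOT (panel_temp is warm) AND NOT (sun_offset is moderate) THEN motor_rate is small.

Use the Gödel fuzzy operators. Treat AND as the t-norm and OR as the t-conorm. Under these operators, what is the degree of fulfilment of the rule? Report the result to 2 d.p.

0.31

firing strength: ¬warm=1−0.30=0.70, ¬moderate=1−0.69=0.31; AND[min(a, b)] → w = 0.31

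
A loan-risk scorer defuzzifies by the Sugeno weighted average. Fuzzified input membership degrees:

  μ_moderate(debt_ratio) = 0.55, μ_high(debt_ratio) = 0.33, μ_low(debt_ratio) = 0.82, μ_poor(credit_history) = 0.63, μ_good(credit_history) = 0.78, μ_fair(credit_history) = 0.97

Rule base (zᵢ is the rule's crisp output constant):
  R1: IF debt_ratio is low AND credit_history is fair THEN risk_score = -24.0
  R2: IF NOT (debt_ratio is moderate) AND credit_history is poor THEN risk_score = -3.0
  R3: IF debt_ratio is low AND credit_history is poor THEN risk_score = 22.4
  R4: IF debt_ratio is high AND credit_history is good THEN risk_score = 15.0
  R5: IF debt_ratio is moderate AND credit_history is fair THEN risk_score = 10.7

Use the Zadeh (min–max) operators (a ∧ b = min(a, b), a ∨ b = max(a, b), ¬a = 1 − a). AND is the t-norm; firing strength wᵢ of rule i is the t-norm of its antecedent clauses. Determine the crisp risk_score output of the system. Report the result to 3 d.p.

1.409

R1 (z=-24.0): low=0.82, fair=0.97; AND[min(a, b)] → w = 0.82
R2 (z=-3.0): ¬moderate=1−0.55=0.45, poor=0.63; AND[min(a, b)] → w = 0.45
R3 (z=22.4): low=0.82, poor=0.63; AND[min(a, b)] → w = 0.63
R4 (z=15.0): high=0.33, good=0.78; AND[min(a, b)] → w = 0.33
R5 (z=10.7): moderate=0.55, fair=0.97; AND[min(a, b)] → w = 0.55
Weighted average = (0.82·-24.0 + 0.45·-3.0 + 0.63·22.4 + 0.33·15.0 + 0.55·10.7) / (0.82 + 0.45 + 0.63 + 0.33 + 0.55)
  = 3.9170 / 2.7800 = 1.409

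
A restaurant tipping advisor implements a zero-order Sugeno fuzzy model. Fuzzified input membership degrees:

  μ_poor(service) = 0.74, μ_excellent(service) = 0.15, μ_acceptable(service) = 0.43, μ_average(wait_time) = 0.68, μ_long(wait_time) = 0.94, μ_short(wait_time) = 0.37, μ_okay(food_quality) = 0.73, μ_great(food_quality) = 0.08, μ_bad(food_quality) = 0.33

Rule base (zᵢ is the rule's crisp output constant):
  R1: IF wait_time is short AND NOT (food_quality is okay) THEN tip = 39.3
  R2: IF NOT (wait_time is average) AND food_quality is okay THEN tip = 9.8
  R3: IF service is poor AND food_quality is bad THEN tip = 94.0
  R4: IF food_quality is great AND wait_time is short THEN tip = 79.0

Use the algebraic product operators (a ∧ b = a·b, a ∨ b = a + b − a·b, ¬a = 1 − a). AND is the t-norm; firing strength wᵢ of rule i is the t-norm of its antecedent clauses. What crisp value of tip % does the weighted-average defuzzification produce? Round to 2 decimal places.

R1 (z=39.3): short=0.37, ¬okay=1−0.73=0.27; AND[a·b] → w = 0.0999
R2 (z=9.8): ¬average=1−0.68=0.32, okay=0.73; AND[a·b] → w = 0.2336
R3 (z=94.0): poor=0.74, bad=0.33; AND[a·b] → w = 0.2442
R4 (z=79.0): great=0.08, short=0.37; AND[a·b] → w = 0.0296
Weighted average = (0.0999·39.3 + 0.2336·9.8 + 0.2442·94.0 + 0.0296·79.0) / (0.0999 + 0.2336 + 0.2442 + 0.0296)
  = 31.5085 / 0.6073 = 51.88

51.88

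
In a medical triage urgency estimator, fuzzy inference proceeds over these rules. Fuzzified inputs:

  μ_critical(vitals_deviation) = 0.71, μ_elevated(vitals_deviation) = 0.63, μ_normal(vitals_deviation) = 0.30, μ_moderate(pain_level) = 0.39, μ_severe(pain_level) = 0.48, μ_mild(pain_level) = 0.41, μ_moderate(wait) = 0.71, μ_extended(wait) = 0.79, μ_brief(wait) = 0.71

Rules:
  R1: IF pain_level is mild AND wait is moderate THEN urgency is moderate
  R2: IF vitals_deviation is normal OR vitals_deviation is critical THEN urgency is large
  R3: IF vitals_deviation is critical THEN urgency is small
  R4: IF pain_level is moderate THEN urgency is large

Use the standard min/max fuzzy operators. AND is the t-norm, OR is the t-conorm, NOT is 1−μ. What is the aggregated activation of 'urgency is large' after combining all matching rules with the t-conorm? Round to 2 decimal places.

R1: mild=0.41, moderate=0.71; AND[min(a, b)] → w = 0.41
R2: normal=0.30, critical=0.71; OR[max(a, b)] → w = 0.71
R3: critical=0.71 → w = 0.71
R4: moderate=0.39 → w = 0.39
Rules with consequent 'large': {R2, R4} → strengths 0.71, 0.39
Aggregate via t-conorm [max(a, b)]: 0.71

0.71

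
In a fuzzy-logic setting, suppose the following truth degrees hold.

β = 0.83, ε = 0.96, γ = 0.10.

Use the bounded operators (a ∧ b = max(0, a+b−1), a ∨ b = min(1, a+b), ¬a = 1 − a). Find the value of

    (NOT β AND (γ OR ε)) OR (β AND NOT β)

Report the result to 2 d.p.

0.17

NOT β = 1 − 0.83 = 0.17
γ OR ε = min(1, a+b) on (0.10, 0.96) = 1.00
NOT β AND (γ OR ε) = max(0, a+b−1) on (0.17, 1.00) = 0.17
NOT β = 1 − 0.83 = 0.17
β AND NOT β = max(0, a+b−1) on (0.83, 0.17) = 0.00
(NOT β AND (γ OR ε)) OR (β AND NOT β) = min(1, a+b) on (0.17, 0.00) = 0.17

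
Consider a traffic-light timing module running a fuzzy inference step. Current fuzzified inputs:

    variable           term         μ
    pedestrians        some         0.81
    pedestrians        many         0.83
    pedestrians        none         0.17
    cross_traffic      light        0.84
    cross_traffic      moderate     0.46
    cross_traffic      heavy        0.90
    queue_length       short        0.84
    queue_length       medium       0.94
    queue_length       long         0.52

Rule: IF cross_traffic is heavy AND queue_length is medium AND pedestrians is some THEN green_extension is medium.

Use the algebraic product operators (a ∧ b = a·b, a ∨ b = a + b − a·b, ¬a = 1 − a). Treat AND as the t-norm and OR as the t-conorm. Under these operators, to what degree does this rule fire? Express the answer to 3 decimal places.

firing strength: heavy=0.90, medium=0.94, some=0.81; AND[a·b] → w = 0.6853

0.685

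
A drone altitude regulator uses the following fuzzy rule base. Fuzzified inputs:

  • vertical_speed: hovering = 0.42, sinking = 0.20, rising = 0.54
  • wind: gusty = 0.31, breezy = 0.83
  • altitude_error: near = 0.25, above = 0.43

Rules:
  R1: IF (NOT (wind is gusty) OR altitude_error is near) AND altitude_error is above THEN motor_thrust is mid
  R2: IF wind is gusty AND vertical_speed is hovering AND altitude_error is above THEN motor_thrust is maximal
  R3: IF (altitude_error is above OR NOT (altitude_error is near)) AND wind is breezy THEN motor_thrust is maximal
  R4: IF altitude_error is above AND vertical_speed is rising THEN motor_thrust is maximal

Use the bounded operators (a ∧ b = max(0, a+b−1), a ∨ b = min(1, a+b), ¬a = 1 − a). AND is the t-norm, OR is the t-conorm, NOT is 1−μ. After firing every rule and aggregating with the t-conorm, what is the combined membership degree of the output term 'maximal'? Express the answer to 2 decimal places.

R1: (¬gusty=1−0.31=0.69 OR near=0.25) = 0.94; AND[max(0, a+b−1)] with above=0.43 → w = 0.37
R2: gusty=0.31, hovering=0.42, above=0.43; AND[max(0, a+b−1)] → w = 0.00
R3: (above=0.43 OR ¬near=1−0.25=0.75) = 1.00; AND[max(0, a+b−1)] with breezy=0.83 → w = 0.83
R4: above=0.43, rising=0.54; AND[max(0, a+b−1)] → w = 0.00
Rules with consequent 'maximal': {R2, R3, R4} → strengths 0.00, 0.83, 0.00
Aggregate via t-conorm [min(1, a+b)]: 0.83

0.83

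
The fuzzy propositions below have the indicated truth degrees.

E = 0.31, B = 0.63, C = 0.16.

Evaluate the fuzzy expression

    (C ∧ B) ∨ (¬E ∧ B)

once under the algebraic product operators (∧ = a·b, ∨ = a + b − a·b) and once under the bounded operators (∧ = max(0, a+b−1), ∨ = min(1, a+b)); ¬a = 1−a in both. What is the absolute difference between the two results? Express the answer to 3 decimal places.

0.172

Under algebraic product:
  C ∧ B = a·b on (0.1600, 0.6300) = 0.1008
  ¬E = 1 − 0.3100 = 0.6900
  ¬E ∧ B = a·b on (0.6900, 0.6300) = 0.4347
  (C ∧ B) ∨ (¬E ∧ B) = a + b − a·b on (0.1008, 0.4347) = 0.4917
  → value = 0.4917
Under bounded:
  C ∧ B = max(0, a+b−1) on (0.16, 0.63) = 0.00
  ¬E = 1 − 0.31 = 0.69
  ¬E ∧ B = max(0, a+b−1) on (0.69, 0.63) = 0.32
  (C ∧ B) ∨ (¬E ∧ B) = min(1, a+b) on (0.00, 0.32) = 0.32
  → value = 0.3200
|0.4917 − 0.3200| = 0.172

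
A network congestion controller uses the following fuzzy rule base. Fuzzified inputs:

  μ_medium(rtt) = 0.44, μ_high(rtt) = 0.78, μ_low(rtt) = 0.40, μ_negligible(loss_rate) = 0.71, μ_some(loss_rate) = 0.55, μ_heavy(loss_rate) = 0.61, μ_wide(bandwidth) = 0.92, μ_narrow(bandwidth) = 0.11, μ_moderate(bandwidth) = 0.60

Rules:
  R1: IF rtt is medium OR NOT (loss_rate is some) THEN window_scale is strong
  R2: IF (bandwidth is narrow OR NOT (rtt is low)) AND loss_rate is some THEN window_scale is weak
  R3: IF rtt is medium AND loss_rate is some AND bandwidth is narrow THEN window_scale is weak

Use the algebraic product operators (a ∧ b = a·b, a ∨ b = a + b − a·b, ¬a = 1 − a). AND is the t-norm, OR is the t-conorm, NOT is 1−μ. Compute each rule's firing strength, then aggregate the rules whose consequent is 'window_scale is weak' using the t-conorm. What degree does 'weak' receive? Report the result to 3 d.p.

R1: medium=0.44, ¬some=1−0.55=0.45; OR[a + b − a·b] → w = 0.6920
R2: (narrow=0.11 OR ¬low=1−0.40=0.60) = 0.6440; AND[a·b] with some=0.55 → w = 0.3542
R3: medium=0.44, some=0.55, narrow=0.11; AND[a·b] → w = 0.0266
Rules with consequent 'weak': {R2, R3} → strengths 0.3542, 0.0266
Aggregate via t-conorm [a + b − a·b]: 0.3714

0.371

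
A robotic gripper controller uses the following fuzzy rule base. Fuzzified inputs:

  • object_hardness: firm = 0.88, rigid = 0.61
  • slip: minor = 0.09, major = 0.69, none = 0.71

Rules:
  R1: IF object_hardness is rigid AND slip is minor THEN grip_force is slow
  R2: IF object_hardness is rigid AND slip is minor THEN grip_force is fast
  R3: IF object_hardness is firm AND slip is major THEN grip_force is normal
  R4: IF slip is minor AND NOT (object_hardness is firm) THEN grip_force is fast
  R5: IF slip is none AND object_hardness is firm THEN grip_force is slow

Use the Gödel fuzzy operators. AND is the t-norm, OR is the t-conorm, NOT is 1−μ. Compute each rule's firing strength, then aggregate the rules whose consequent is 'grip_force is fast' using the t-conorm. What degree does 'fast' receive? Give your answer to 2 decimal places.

R1: rigid=0.61, minor=0.09; AND[min(a, b)] → w = 0.09
R2: rigid=0.61, minor=0.09; AND[min(a, b)] → w = 0.09
R3: firm=0.88, major=0.69; AND[min(a, b)] → w = 0.69
R4: minor=0.09, ¬firm=1−0.88=0.12; AND[min(a, b)] → w = 0.09
R5: none=0.71, firm=0.88; AND[min(a, b)] → w = 0.71
Rules with consequent 'fast': {R2, R4} → strengths 0.09, 0.09
Aggregate via t-conorm [max(a, b)]: 0.09

0.09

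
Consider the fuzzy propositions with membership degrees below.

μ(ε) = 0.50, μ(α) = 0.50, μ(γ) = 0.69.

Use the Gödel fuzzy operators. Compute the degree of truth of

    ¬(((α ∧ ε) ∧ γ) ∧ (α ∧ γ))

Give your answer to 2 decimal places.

0.50

α ∧ ε = min(a, b) on (0.50, 0.50) = 0.50
(α ∧ ε) ∧ γ = min(a, b) on (0.50, 0.69) = 0.50
α ∧ γ = min(a, b) on (0.50, 0.69) = 0.50
((α ∧ ε) ∧ γ) ∧ (α ∧ γ) = min(a, b) on (0.50, 0.50) = 0.50
¬(((α ∧ ε) ∧ γ) ∧ (α ∧ γ)) = 1 − 0.50 = 0.50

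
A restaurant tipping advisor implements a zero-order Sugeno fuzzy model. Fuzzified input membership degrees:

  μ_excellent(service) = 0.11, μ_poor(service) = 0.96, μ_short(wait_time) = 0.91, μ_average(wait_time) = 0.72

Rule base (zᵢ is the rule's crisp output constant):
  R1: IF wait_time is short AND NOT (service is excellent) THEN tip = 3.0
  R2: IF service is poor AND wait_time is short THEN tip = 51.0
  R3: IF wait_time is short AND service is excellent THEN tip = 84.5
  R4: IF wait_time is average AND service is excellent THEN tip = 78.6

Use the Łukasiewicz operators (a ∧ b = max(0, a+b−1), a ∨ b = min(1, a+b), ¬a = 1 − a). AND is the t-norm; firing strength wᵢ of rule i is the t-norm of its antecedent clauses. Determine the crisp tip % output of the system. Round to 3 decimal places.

R1 (z=3.0): short=0.91, ¬excellent=1−0.11=0.89; AND[max(0, a+b−1)] → w = 0.80
R2 (z=51.0): poor=0.96, short=0.91; AND[max(0, a+b−1)] → w = 0.87
R3 (z=84.5): short=0.91, excellent=0.11; AND[max(0, a+b−1)] → w = 0.02
R4 (z=78.6): average=0.72, excellent=0.11; AND[max(0, a+b−1)] → w = 0.00
Weighted average = (0.80·3.0 + 0.87·51.0 + 0.02·84.5 + 0.00·78.6) / (0.80 + 0.87 + 0.02 + 0.00)
  = 48.4600 / 1.6900 = 28.675

28.675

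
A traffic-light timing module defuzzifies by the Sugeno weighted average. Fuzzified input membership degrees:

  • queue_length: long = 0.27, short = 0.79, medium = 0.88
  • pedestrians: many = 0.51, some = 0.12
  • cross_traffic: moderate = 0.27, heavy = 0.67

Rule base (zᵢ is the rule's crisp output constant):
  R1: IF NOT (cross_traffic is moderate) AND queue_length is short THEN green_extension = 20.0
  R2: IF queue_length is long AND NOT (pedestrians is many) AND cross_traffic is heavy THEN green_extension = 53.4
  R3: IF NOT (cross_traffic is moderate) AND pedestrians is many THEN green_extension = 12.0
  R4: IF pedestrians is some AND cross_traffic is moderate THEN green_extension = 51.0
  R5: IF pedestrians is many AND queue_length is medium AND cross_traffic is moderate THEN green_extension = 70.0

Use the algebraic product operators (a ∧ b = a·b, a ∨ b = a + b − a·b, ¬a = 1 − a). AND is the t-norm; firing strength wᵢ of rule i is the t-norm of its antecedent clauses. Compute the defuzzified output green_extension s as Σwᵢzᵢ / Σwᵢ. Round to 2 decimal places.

25.91

R1 (z=20.0): ¬moderate=1−0.27=0.73, short=0.79; AND[a·b] → w = 0.5767
R2 (z=53.4): long=0.27, ¬many=1−0.51=0.49, heavy=0.67; AND[a·b] → w = 0.0886
R3 (z=12.0): ¬moderate=1−0.27=0.73, many=0.51; AND[a·b] → w = 0.3723
R4 (z=51.0): some=0.12, moderate=0.27; AND[a·b] → w = 0.0324
R5 (z=70.0): many=0.51, medium=0.88, moderate=0.27; AND[a·b] → w = 0.1212
Weighted average = (0.5767·20.0 + 0.0886·53.4 + 0.3723·12.0 + 0.0324·51.0 + 0.1212·70.0) / (0.5767 + 0.0886 + 0.3723 + 0.0324 + 0.1212)
  = 30.8697 / 1.1912 = 25.91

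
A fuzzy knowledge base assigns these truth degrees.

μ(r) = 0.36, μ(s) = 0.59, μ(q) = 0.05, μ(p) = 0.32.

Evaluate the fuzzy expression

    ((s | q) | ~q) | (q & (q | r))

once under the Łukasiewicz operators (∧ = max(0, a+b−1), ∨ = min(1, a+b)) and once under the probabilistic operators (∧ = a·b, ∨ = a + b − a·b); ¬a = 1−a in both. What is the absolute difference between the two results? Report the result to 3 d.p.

Under Łukasiewicz:
  s | q = min(1, a+b) on (0.59, 0.05) = 0.64
  ~q = 1 − 0.05 = 0.95
  (s | q) | ~q = min(1, a+b) on (0.64, 0.95) = 1.00
  q | r = min(1, a+b) on (0.05, 0.36) = 0.41
  q & (q | r) = max(0, a+b−1) on (0.05, 0.41) = 0.00
  ((s | q) | ~q) | (q & (q | r)) = min(1, a+b) on (1.00, 0.00) = 1.00
  → value = 1.0000
Under probabilistic:
  s | q = a + b − a·b on (0.5900, 0.0500) = 0.6105
  ~q = 1 − 0.0500 = 0.9500
  (s | q) | ~q = a + b − a·b on (0.6105, 0.9500) = 0.9805
  q | r = a + b − a·b on (0.0500, 0.3600) = 0.3920
  q & (q | r) = a·b on (0.0500, 0.3920) = 0.0196
  ((s | q) | ~q) | (q & (q | r)) = a + b − a·b on (0.9805, 0.0196) = 0.9809
  → value = 0.9809
|1.0000 − 0.9809| = 0.019

0.019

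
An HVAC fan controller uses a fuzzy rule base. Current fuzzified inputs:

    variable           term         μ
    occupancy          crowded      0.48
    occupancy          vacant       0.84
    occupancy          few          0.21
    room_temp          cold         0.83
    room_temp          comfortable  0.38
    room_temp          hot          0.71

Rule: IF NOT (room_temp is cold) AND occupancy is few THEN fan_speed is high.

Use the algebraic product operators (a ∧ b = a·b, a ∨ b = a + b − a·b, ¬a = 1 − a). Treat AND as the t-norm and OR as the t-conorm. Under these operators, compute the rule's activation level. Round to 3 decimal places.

0.036

firing strength: ¬cold=1−0.83=0.17, few=0.21; AND[a·b] → w = 0.0357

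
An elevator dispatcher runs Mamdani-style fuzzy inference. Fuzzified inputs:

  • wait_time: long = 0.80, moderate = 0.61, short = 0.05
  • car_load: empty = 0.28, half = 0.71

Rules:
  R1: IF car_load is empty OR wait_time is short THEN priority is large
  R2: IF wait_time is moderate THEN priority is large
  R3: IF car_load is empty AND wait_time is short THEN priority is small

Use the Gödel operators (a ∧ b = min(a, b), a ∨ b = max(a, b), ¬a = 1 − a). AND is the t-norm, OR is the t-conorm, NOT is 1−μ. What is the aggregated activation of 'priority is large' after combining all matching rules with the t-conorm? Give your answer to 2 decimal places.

R1: empty=0.28, short=0.05; OR[max(a, b)] → w = 0.28
R2: moderate=0.61 → w = 0.61
R3: empty=0.28, short=0.05; AND[min(a, b)] → w = 0.05
Rules with consequent 'large': {R1, R2} → strengths 0.28, 0.61
Aggregate via t-conorm [max(a, b)]: 0.61

0.61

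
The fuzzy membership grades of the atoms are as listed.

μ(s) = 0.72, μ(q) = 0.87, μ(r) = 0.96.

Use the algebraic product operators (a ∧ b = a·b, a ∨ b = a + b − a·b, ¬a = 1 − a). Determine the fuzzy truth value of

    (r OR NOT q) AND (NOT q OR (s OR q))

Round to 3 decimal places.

NOT q = 1 − 0.8700 = 0.1300
r OR NOT q = a + b − a·b on (0.9600, 0.1300) = 0.9652
NOT q = 1 − 0.8700 = 0.1300
s OR q = a + b − a·b on (0.7200, 0.8700) = 0.9636
NOT q OR (s OR q) = a + b − a·b on (0.1300, 0.9636) = 0.9683
(r OR NOT q) AND (NOT q OR (s OR q)) = a·b on (0.9652, 0.9683) = 0.9346

0.935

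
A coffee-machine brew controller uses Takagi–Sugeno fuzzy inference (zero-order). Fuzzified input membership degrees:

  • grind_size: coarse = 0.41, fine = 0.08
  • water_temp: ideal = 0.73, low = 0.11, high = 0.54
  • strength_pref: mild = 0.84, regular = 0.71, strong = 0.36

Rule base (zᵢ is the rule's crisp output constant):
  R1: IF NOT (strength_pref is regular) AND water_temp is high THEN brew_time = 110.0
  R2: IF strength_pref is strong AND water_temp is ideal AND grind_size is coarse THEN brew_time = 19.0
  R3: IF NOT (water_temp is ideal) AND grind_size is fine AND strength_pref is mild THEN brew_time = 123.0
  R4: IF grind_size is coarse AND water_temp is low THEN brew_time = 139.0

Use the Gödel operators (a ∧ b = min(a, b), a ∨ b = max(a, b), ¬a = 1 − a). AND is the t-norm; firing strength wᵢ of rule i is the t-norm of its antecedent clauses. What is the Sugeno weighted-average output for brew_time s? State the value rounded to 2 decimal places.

76.04

R1 (z=110.0): ¬regular=1−0.71=0.29, high=0.54; AND[min(a, b)] → w = 0.29
R2 (z=19.0): strong=0.36, ideal=0.73, coarse=0.41; AND[min(a, b)] → w = 0.36
R3 (z=123.0): ¬ideal=1−0.73=0.27, fine=0.08, mild=0.84; AND[min(a, b)] → w = 0.08
R4 (z=139.0): coarse=0.41, low=0.11; AND[min(a, b)] → w = 0.11
Weighted average = (0.29·110.0 + 0.36·19.0 + 0.08·123.0 + 0.11·139.0) / (0.29 + 0.36 + 0.08 + 0.11)
  = 63.8700 / 0.8400 = 76.04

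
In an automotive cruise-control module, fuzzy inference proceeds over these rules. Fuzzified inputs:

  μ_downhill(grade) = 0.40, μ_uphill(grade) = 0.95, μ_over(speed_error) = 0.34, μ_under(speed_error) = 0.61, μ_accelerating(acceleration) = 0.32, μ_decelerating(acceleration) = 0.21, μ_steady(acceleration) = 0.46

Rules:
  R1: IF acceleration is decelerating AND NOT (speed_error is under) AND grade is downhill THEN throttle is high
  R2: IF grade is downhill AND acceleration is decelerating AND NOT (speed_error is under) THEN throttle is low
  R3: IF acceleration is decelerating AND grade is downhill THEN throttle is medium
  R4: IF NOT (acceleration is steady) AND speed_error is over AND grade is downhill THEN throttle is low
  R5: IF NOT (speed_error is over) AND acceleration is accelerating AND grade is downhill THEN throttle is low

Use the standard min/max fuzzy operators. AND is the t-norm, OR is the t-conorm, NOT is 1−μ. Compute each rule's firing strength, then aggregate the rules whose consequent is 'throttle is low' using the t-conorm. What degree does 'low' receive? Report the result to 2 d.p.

0.34

R1: decelerating=0.21, ¬under=1−0.61=0.39, downhill=0.40; AND[min(a, b)] → w = 0.21
R2: downhill=0.40, decelerating=0.21, ¬under=1−0.61=0.39; AND[min(a, b)] → w = 0.21
R3: decelerating=0.21, downhill=0.40; AND[min(a, b)] → w = 0.21
R4: ¬steady=1−0.46=0.54, over=0.34, downhill=0.40; AND[min(a, b)] → w = 0.34
R5: ¬over=1−0.34=0.66, accelerating=0.32, downhill=0.40; AND[min(a, b)] → w = 0.32
Rules with consequent 'low': {R2, R4, R5} → strengths 0.21, 0.34, 0.32
Aggregate via t-conorm [max(a, b)]: 0.34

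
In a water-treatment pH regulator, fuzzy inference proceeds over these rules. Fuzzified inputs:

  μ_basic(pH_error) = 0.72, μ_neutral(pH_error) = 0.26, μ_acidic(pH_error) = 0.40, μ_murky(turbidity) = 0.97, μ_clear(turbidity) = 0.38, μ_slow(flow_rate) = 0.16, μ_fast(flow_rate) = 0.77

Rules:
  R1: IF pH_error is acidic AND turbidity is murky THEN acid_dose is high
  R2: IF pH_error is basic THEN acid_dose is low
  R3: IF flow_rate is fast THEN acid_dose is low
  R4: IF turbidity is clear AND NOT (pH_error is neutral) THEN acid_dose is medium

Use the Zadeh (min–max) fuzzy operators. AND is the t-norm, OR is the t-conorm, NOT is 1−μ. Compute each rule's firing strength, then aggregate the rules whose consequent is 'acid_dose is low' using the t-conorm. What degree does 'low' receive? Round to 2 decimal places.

R1: acidic=0.40, murky=0.97; AND[min(a, b)] → w = 0.40
R2: basic=0.72 → w = 0.72
R3: fast=0.77 → w = 0.77
R4: clear=0.38, ¬neutral=1−0.26=0.74; AND[min(a, b)] → w = 0.38
Rules with consequent 'low': {R2, R3} → strengths 0.72, 0.77
Aggregate via t-conorm [max(a, b)]: 0.77

0.77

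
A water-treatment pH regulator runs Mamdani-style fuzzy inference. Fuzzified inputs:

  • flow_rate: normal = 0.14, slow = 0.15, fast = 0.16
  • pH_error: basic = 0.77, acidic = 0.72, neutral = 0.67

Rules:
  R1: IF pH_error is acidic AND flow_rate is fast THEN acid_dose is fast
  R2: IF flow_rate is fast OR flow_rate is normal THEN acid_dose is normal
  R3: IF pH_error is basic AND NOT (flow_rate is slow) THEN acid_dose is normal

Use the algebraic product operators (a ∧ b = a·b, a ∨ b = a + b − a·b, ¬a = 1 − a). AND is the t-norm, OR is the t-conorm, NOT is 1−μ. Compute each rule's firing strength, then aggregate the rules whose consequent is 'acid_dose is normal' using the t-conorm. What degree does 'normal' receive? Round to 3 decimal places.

R1: acidic=0.72, fast=0.16; AND[a·b] → w = 0.1152
R2: fast=0.16, normal=0.14; OR[a + b − a·b] → w = 0.2776
R3: basic=0.77, ¬slow=1−0.15=0.85; AND[a·b] → w = 0.6545
Rules with consequent 'normal': {R2, R3} → strengths 0.2776, 0.6545
Aggregate via t-conorm [a + b − a·b]: 0.7504

0.750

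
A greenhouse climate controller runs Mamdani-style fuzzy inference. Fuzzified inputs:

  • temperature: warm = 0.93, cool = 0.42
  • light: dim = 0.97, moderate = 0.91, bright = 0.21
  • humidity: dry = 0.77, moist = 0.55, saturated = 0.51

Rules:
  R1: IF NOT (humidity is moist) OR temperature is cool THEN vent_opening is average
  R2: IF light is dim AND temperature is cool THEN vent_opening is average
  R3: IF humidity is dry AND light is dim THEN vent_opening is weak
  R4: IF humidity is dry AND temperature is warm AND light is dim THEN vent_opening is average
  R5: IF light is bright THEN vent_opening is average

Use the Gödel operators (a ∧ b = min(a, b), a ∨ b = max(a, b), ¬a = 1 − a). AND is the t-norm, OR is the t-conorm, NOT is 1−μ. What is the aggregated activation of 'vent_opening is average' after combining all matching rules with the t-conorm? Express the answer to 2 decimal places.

R1: ¬moist=1−0.55=0.45, cool=0.42; OR[max(a, b)] → w = 0.45
R2: dim=0.97, cool=0.42; AND[min(a, b)] → w = 0.42
R3: dry=0.77, dim=0.97; AND[min(a, b)] → w = 0.77
R4: dry=0.77, warm=0.93, dim=0.97; AND[min(a, b)] → w = 0.77
R5: bright=0.21 → w = 0.21
Rules with consequent 'average': {R1, R2, R4, R5} → strengths 0.45, 0.42, 0.77, 0.21
Aggregate via t-conorm [max(a, b)]: 0.77

0.77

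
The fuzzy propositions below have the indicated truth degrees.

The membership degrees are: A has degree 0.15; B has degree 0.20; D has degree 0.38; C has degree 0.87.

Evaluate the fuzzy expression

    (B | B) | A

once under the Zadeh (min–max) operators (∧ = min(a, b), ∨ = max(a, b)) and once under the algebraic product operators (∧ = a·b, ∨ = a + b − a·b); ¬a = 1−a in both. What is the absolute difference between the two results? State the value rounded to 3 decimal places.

Under Zadeh (min–max):
  B | B = max(a, b) on (0.20, 0.20) = 0.20
  (B | B) | A = max(a, b) on (0.20, 0.15) = 0.20
  → value = 0.2000
Under algebraic product:
  B | B = a + b − a·b on (0.2000, 0.2000) = 0.3600
  (B | B) | A = a + b − a·b on (0.3600, 0.1500) = 0.4560
  → value = 0.4560
|0.2000 − 0.4560| = 0.256

0.256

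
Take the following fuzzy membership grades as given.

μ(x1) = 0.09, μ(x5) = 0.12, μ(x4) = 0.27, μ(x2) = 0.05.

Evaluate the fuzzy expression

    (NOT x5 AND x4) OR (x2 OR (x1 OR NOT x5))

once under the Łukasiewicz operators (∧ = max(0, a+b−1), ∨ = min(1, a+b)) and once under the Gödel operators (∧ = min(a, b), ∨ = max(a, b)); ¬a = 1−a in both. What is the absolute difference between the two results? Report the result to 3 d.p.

0.120

Under Łukasiewicz:
  NOT x5 = 1 − 0.12 = 0.88
  NOT x5 AND x4 = max(0, a+b−1) on (0.88, 0.27) = 0.15
  NOT x5 = 1 − 0.12 = 0.88
  x1 OR NOT x5 = min(1, a+b) on (0.09, 0.88) = 0.97
  x2 OR (x1 OR NOT x5) = min(1, a+b) on (0.05, 0.97) = 1.00
  (NOT x5 AND x4) OR (x2 OR (x1 OR NOT x5)) = min(1, a+b) on (0.15, 1.00) = 1.00
  → value = 1.0000
Under Gödel:
  NOT x5 = 1 − 0.12 = 0.88
  NOT x5 AND x4 = min(a, b) on (0.88, 0.27) = 0.27
  NOT x5 = 1 − 0.12 = 0.88
  x1 OR NOT x5 = max(a, b) on (0.09, 0.88) = 0.88
  x2 OR (x1 OR NOT x5) = max(a, b) on (0.05, 0.88) = 0.88
  (NOT x5 AND x4) OR (x2 OR (x1 OR NOT x5)) = max(a, b) on (0.27, 0.88) = 0.88
  → value = 0.8800
|1.0000 − 0.8800| = 0.120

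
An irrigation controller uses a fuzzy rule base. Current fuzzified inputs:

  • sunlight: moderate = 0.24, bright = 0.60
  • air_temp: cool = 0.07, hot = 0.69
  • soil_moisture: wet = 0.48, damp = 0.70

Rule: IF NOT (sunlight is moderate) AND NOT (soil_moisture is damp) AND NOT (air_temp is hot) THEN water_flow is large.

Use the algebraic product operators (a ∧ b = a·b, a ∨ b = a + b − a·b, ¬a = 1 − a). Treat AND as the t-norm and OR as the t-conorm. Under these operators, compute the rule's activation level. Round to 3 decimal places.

0.071

firing strength: ¬moderate=1−0.24=0.76, ¬damp=1−0.70=0.30, ¬hot=1−0.69=0.31; AND[a·b] → w = 0.0707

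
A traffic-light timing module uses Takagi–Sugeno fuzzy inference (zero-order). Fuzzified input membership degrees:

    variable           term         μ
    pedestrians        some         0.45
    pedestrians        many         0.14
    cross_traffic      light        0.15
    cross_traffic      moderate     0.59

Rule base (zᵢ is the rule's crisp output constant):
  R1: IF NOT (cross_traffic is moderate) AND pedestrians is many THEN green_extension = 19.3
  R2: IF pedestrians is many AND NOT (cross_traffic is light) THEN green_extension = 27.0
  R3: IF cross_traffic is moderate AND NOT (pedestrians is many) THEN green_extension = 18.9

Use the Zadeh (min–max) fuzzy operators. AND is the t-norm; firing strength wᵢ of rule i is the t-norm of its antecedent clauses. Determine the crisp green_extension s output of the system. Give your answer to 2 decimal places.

20.27

R1 (z=19.3): ¬moderate=1−0.59=0.41, many=0.14; AND[min(a, b)] → w = 0.14
R2 (z=27.0): many=0.14, ¬light=1−0.15=0.85; AND[min(a, b)] → w = 0.14
R3 (z=18.9): moderate=0.59, ¬many=1−0.14=0.86; AND[min(a, b)] → w = 0.59
Weighted average = (0.14·19.3 + 0.14·27.0 + 0.59·18.9) / (0.14 + 0.14 + 0.59)
  = 17.6330 / 0.8700 = 20.27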